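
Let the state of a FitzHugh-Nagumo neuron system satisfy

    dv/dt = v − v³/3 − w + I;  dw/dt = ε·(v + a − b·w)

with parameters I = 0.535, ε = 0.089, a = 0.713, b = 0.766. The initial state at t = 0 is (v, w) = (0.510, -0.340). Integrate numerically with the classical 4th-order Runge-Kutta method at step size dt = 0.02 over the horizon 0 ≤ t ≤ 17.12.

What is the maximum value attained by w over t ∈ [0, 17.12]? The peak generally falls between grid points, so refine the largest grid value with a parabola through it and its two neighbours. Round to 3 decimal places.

t=0.000: state=(0.510, -0.340)
step 1 (dt=0.02): k1=(1.341, 0.132), k2=(1.349, 0.133), k3=(1.349, 0.133), k4=(1.358, 0.134); state += dt/6·(k1+2k2+2k3+k4)
t=0.020: state=(0.537, -0.337)
t=0.040: state=(0.564, -0.335)
t=0.060: state=(0.592, -0.332)
continuing one RK4 step at a time; state shown every 50 steps (Δt=1):
t=1.000: state=(1.757, -0.152)
t=2.000: state=(1.937, 0.082)
t=3.000: state=(1.871, 0.302)
t=4.000: state=(1.788, 0.501)
t=5.000: state=(1.703, 0.680)
t=6.000: state=(1.614, 0.839)
t=7.000: state=(1.520, 0.980)
t=8.000: state=(1.421, 1.103)
t=9.000: state=(1.312, 1.209)
t=10.000: state=(1.188, 1.299)
t=11.000: state=(1.038, 1.370)
t=12.000: state=(0.835, 1.422)
t=13.000: state=(0.504, 1.449)
t=14.000: state=(-0.219, 1.431)
t=15.000: state=(-1.576, 1.321)
t=16.000: state=(-1.968, 1.135)
t=17.000: state=(-1.934, 0.953)
t=17.120: state=(-1.927, 0.932)
largest grid value and its neighbours: w(13.200)=1.44987, w(13.220)=1.44988, w(13.240)=1.44986
parabola through these three points peaks at t≈13.216 with w≈1.44988

max w = 1.450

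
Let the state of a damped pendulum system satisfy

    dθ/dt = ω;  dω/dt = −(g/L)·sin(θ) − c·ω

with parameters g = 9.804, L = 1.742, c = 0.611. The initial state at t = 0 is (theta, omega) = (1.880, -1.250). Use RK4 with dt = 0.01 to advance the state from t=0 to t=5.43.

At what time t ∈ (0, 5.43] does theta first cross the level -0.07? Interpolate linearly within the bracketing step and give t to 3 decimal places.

t=0.000: state=(1.880, -1.250)
step 1 (dt=0.01): k1=(-1.250, -4.597), k2=(-1.273, -4.594), k3=(-1.273, -4.594), k4=(-1.296, -4.591); state += dt/6·(k1+2k2+2k3+k4)
t=0.010: state=(1.867, -1.296)
t=0.020: state=(1.854, -1.342)
t=0.030: state=(1.840, -1.388)
continuing one RK4 step at a time; state shown every 20 steps (Δt=0.2):
t=0.200: state=(1.539, -2.149)
t=0.400: state=(1.029, -2.909)
t=0.600: state=(0.403, -3.258)
t=0.740: state=(-0.047, -3.120)
next step: t=0.750: state=(-0.078, -3.097) — theta has crossed -0.07
linear interpolation between t=0.740 (-0.04734) and t=0.750 (-0.07843) → t≈0.747

t = 0.747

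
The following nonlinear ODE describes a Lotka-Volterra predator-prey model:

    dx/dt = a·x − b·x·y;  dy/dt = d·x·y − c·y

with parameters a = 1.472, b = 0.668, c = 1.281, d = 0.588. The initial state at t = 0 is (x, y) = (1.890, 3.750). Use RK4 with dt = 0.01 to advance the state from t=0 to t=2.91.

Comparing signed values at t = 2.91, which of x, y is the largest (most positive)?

largest component: x

t=0.000: state=(1.890, 3.750)
step 1 (dt=0.01): k1=(-1.952, -0.636), k2=(-1.938, -0.657), k3=(-1.938, -0.657), k4=(-1.924, -0.678); state += dt/6·(k1+2k2+2k3+k4)
t=0.010: state=(1.871, 3.743)
t=0.020: state=(1.852, 3.736)
t=0.030: state=(1.833, 3.729)
continuing one RK4 step at a time; state shown every 10 steps (Δt=0.1):
t=0.100: state=(1.709, 3.667)
t=0.200: state=(1.556, 3.550)
t=0.300: state=(1.428, 3.410)
t=0.400: state=(1.325, 3.252)
t=0.500: state=(1.242, 3.085)
t=0.600: state=(1.178, 2.914)
t=0.700: state=(1.129, 2.743)
t=0.800: state=(1.096, 2.576)
t=0.900: state=(1.074, 2.416)
t=1.000: state=(1.065, 2.263)
t=1.100: state=(1.066, 2.120)
t=1.200: state=(1.076, 1.986)
t=1.300: state=(1.097, 1.862)
t=1.400: state=(1.126, 1.749)
t=1.500: state=(1.165, 1.646)
t=1.600: state=(1.213, 1.553)
t=1.700: state=(1.271, 1.470)
t=1.800: state=(1.338, 1.396)
t=1.900: state=(1.415, 1.331)
t=2.000: state=(1.503, 1.276)
t=2.100: state=(1.602, 1.230)
t=2.200: state=(1.712, 1.193)
t=2.300: state=(1.833, 1.165)
t=2.400: state=(1.966, 1.146)
t=2.500: state=(2.111, 1.136)
t=2.600: state=(2.267, 1.137)
t=2.700: state=(2.433, 1.148)
t=2.800: state=(2.609, 1.172)
t=2.900: state=(2.792, 1.208)
t=2.910: state=(2.811, 1.212)
compare at T: x=2.811, y=1.212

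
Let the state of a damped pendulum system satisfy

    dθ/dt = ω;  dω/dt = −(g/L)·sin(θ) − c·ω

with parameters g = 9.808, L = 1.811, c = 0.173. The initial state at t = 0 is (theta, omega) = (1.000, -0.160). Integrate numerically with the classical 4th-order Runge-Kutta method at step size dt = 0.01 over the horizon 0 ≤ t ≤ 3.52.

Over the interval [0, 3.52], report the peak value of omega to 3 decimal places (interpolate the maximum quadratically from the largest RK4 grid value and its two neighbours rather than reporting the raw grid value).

t=0.000: state=(1.000, -0.160)
step 1 (dt=0.01): k1=(-0.160, -4.530), k2=(-0.183, -4.523), k3=(-0.183, -4.523), k4=(-0.205, -4.516); state += dt/6·(k1+2k2+2k3+k4)
t=0.010: state=(0.998, -0.205)
t=0.020: state=(0.996, -0.250)
t=0.030: state=(0.993, -0.295)
continuing one RK4 step at a time; state shown every 20 steps (Δt=0.2):
t=0.200: state=(0.880, -1.023)
t=0.400: state=(0.602, -1.713)
t=0.600: state=(0.217, -2.080)
t=0.800: state=(-0.201, -2.016)
t=1.000: state=(-0.562, -1.544)
t=1.200: state=(-0.801, -0.812)
t=1.400: state=(-0.881, 0.019)
t=1.600: state=(-0.795, 0.819)
t=1.800: state=(-0.563, 1.466)
t=2.000: state=(-0.228, 1.830)
t=2.200: state=(0.143, 1.811)
t=2.400: state=(0.472, 1.421)
t=2.600: state=(0.695, 0.778)
t=2.800: state=(0.776, 0.028)
t=3.000: state=(0.707, -0.701)
t=3.200: state=(0.505, -1.291)
t=3.400: state=(0.208, -1.621)
t=3.520: state=(0.010, -1.658)
largest grid value and its neighbours: omega(2.080)=1.87058, omega(2.090)=1.87113, omega(2.100)=1.87068
parabola through these three points peaks at t≈2.090 with omega≈1.87113

max omega = 1.871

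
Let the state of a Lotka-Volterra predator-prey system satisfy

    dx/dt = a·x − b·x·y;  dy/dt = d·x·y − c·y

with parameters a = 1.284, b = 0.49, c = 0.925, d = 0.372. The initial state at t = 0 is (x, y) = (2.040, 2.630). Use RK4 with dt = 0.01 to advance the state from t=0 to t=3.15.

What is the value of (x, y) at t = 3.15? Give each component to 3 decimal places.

(x, y) = (2.987, 2.689)

t=0.000: state=(2.040, 2.630)
step 1 (dt=0.01): k1=(-0.010, -0.437), k2=(-0.007, -0.437), k3=(-0.007, -0.437), k4=(-0.005, -0.436); state += dt/6·(k1+2k2+2k3+k4)
t=0.010: state=(2.040, 2.626)
t=0.020: state=(2.040, 2.621)
t=0.030: state=(2.040, 2.617)
continuing one RK4 step at a time; state shown every 20 steps (Δt=0.2):
t=0.200: state=(2.047, 2.544)
t=0.400: state=(2.070, 2.464)
t=0.600: state=(2.110, 2.393)
t=0.800: state=(2.164, 2.331)
t=1.000: state=(2.232, 2.281)
t=1.200: state=(2.312, 2.245)
t=1.400: state=(2.401, 2.223)
t=1.600: state=(2.498, 2.217)
t=1.800: state=(2.598, 2.227)
t=2.000: state=(2.696, 2.254)
t=2.200: state=(2.789, 2.297)
t=2.400: state=(2.871, 2.357)
t=2.600: state=(2.936, 2.432)
t=2.800: state=(2.978, 2.519)
t=3.000: state=(2.994, 2.614)
t=3.150: state=(2.987, 2.689)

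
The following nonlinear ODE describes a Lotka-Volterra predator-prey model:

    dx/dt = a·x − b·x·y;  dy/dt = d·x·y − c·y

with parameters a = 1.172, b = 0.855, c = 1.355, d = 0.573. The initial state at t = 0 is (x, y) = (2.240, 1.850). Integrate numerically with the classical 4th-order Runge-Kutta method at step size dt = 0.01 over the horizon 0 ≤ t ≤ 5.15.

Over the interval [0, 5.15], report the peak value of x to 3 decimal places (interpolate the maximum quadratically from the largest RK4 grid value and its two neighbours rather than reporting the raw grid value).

t=0.000: state=(2.240, 1.850)
step 1 (dt=0.01): k1=(-0.918, -0.132), k2=(-0.915, -0.137), k3=(-0.915, -0.137), k4=(-0.911, -0.142); state += dt/6·(k1+2k2+2k3+k4)
t=0.010: state=(2.231, 1.849)
t=0.020: state=(2.222, 1.847)
t=0.030: state=(2.213, 1.846)
continuing one RK4 step at a time; state shown every 20 steps (Δt=0.2):
t=0.200: state=(2.071, 1.806)
t=0.400: state=(1.934, 1.732)
t=0.600: state=(1.832, 1.638)
t=0.800: state=(1.766, 1.535)
t=1.000: state=(1.733, 1.430)
t=1.200: state=(1.730, 1.329)
t=1.400: state=(1.756, 1.238)
t=1.600: state=(1.810, 1.157)
t=1.800: state=(1.888, 1.091)
t=2.000: state=(1.990, 1.039)
t=2.200: state=(2.113, 1.002)
t=2.400: state=(2.255, 0.981)
t=2.600: state=(2.412, 0.977)
t=2.800: state=(2.577, 0.992)
t=3.000: state=(2.743, 1.026)
t=3.200: state=(2.896, 1.081)
t=3.400: state=(3.024, 1.158)
t=3.600: state=(3.111, 1.256)
t=3.800: state=(3.142, 1.371)
t=4.000: state=(3.109, 1.497)
t=4.200: state=(3.009, 1.622)
t=4.400: state=(2.855, 1.732)
t=4.600: state=(2.664, 1.812)
t=4.800: state=(2.460, 1.854)
t=5.000: state=(2.264, 1.853)
t=5.150: state=(2.131, 1.826)
largest grid value and its neighbours: x(3.790)=3.14210, x(3.800)=3.14217, x(3.810)=3.14208
parabola through these three points peaks at t≈3.799 with x≈3.14217

max x = 3.142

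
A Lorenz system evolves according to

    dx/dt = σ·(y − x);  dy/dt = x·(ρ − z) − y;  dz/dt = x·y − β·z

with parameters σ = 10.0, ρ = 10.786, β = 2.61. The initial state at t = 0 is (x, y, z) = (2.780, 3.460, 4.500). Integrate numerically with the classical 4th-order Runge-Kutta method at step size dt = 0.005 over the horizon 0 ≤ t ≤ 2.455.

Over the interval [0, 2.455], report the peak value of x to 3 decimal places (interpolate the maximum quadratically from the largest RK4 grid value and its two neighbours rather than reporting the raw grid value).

t=0.000: state=(2.780, 3.460, 4.500)
step 1 (dt=0.005): k1=(6.800, 14.015, -2.126), k2=(6.980, 14.102, -1.956), k3=(6.978, 14.103, -1.954), k4=(7.156, 14.191, -1.781); state += dt/6·(k1+2k2+2k3+k4)
t=0.005: state=(2.815, 3.531, 4.490)
t=0.010: state=(2.852, 3.602, 4.482)
t=0.015: state=(2.890, 3.674, 4.476)
continuing one RK4 step at a time; state shown every 20 steps (Δt=0.1):
t=0.100: state=(3.777, 5.058, 4.697)
t=0.200: state=(5.274, 6.928, 6.041)
t=0.300: state=(6.867, 8.230, 8.830)
t=0.400: state=(7.619, 7.608, 12.055)
t=0.500: state=(6.813, 5.353, 13.478)
t=0.600: state=(5.137, 3.463, 12.645)
t=0.700: state=(3.747, 2.700, 10.892)
t=0.800: state=(3.053, 2.686, 9.166)
t=0.900: state=(2.952, 3.091, 7.807)
t=1.000: state=(3.291, 3.817, 6.954)
t=1.100: state=(3.984, 4.831, 6.742)
t=1.200: state=(4.945, 5.984, 7.339)
t=1.300: state=(5.951, 6.846, 8.788)
t=1.400: state=(6.565, 6.822, 10.624)
t=1.500: state=(6.398, 5.830, 11.851)
t=1.600: state=(5.576, 4.604, 11.869)
t=1.700: state=(4.645, 3.826, 11.002)
t=1.800: state=(4.020, 3.604, 9.859)
t=1.900: state=(3.811, 3.800, 8.849)
t=2.000: state=(3.971, 4.288, 8.190)
t=2.100: state=(4.414, 4.965, 8.015)
t=2.200: state=(5.026, 5.668, 8.398)
t=2.300: state=(5.622, 6.129, 9.268)
t=2.400: state=(5.958, 6.091, 10.297)
t=2.455: state=(5.962, 5.844, 10.748)
largest grid value and its neighbours: x(0.395)=7.61717, x(0.400)=7.61877, x(0.405)=7.61607
parabola through these three points peaks at t≈0.399 with x≈7.61880

max x = 7.619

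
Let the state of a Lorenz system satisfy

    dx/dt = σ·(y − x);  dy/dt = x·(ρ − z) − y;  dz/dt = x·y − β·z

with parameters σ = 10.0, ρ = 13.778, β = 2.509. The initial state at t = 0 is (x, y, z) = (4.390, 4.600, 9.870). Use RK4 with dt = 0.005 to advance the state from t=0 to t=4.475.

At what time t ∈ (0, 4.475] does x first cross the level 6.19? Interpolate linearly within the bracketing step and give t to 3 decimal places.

t=0.000: state=(4.390, 4.600, 9.870)
step 1 (dt=0.005): k1=(2.100, 12.556, -4.570), k2=(2.361, 12.595, -4.379), k3=(2.356, 12.596, -4.377), k4=(2.612, 12.636, -4.184); state += dt/6·(k1+2k2+2k3+k4)
t=0.005: state=(4.402, 4.663, 9.848)
t=0.010: state=(4.416, 4.726, 9.828)
t=0.015: state=(4.433, 4.790, 9.810)
continuing one RK4 step at a time; state shown every 40 steps (Δt=0.2):
t=0.200: state=(6.068, 7.182, 10.921)
t=0.210: state=(6.179, 7.279, 11.088)
next step: t=0.215: state=(6.233, 7.325, 11.174) — x has crossed 6.19
linear interpolation between t=0.210 (6.17857) and t=0.215 (6.23339) → t≈0.211

t = 0.211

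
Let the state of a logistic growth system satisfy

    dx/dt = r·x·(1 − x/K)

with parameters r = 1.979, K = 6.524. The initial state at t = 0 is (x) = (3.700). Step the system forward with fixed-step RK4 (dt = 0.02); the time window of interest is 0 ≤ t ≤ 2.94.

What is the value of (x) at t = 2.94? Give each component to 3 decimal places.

(x) = (6.509)

t=0.000: state=(3.700)
step 1 (dt=0.02): k1=(3.170), k2=(3.161), k3=(3.161), k4=(3.152); state += dt/6·(k1+2k2+2k3+k4)
t=0.020: state=(3.763)
t=0.040: state=(3.826)
t=0.060: state=(3.888)
continuing one RK4 step at a time; state shown every 5 steps (Δt=0.1):
t=0.100: state=(4.012)
t=0.200: state=(4.310)
t=0.300: state=(4.589)
t=0.400: state=(4.848)
t=0.500: state=(5.082)
t=0.600: state=(5.292)
t=0.700: state=(5.478)
t=0.800: state=(5.640)
t=0.900: state=(5.781)
t=1.000: state=(5.901)
t=1.100: state=(6.004)
t=1.200: state=(6.091)
t=1.300: state=(6.165)
t=1.400: state=(6.226)
t=1.500: state=(6.278)
t=1.600: state=(6.321)
t=1.700: state=(6.356)
t=1.800: state=(6.386)
t=1.900: state=(6.410)
t=2.000: state=(6.430)
t=2.100: state=(6.447)
t=2.200: state=(6.461)
t=2.300: state=(6.472)
t=2.400: state=(6.481)
t=2.500: state=(6.489)
t=2.600: state=(6.495)
t=2.700: state=(6.500)
t=2.800: state=(6.505)
t=2.900: state=(6.508)
t=2.940: state=(6.509)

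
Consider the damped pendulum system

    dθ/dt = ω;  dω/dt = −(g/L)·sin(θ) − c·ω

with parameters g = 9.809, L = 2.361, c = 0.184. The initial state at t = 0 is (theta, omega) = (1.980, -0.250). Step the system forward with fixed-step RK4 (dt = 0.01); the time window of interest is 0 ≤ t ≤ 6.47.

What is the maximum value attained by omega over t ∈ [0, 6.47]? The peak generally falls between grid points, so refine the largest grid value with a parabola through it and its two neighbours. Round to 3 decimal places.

max omega = 2.710

t=0.000: state=(1.980, -0.250)
step 1 (dt=0.01): k1=(-0.250, -3.766), k2=(-0.269, -3.764), k3=(-0.269, -3.764), k4=(-0.288, -3.763); state += dt/6·(k1+2k2+2k3+k4)
t=0.010: state=(1.977, -0.288)
t=0.020: state=(1.974, -0.325)
t=0.030: state=(1.971, -0.363)
continuing one RK4 step at a time; state shown every 25 steps (Δt=0.25):
t=0.250: state=(1.800, -1.195)
t=0.500: state=(1.381, -2.148)
t=0.750: state=(0.739, -2.929)
t=1.000: state=(-0.035, -3.140)
t=1.250: state=(-0.766, -2.598)
t=1.500: state=(-1.297, -1.609)
t=1.750: state=(-1.564, -0.532)
t=2.000: state=(-1.566, 0.507)
t=2.250: state=(-1.315, 1.491)
t=2.500: state=(-0.834, 2.315)
t=2.750: state=(-0.194, 2.706)
t=3.000: state=(0.464, 2.442)
t=3.250: state=(0.983, 1.654)
t=3.500: state=(1.274, 0.657)
t=3.750: state=(1.311, -0.355)
t=4.000: state=(1.102, -1.292)
t=4.250: state=(0.681, -2.027)
t=4.500: state=(0.125, -2.333)
t=4.750: state=(-0.436, -2.065)
t=5.000: state=(-0.869, -1.347)
t=5.250: state=(-1.094, -0.433)
t=5.500: state=(-1.085, 0.495)
t=5.750: state=(-0.855, 1.317)
t=6.000: state=(-0.448, 1.878)
t=6.250: state=(0.047, 1.994)
t=6.470: state=(0.458, 1.687)
largest grid value and its neighbours: omega(2.770)=2.71001, omega(2.780)=2.71024, omega(2.790)=2.70936
parabola through these three points peaks at t≈2.777 with omega≈2.71029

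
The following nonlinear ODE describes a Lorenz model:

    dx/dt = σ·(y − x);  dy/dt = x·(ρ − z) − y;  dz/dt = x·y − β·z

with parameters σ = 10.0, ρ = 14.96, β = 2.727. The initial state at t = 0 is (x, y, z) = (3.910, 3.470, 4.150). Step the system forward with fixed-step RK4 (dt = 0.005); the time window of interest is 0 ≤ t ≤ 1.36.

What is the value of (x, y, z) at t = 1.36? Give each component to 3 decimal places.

t=0.000: state=(3.910, 3.470, 4.150)
step 1 (dt=0.005): k1=(-4.400, 38.797, 2.251), k2=(-3.320, 38.559, 2.575), k3=(-3.353, 38.586, 2.580), k4=(-2.303, 38.373, 2.908); state += dt/6·(k1+2k2+2k3+k4)
t=0.005: state=(3.893, 3.663, 4.163)
t=0.010: state=(3.887, 3.854, 4.179)
t=0.015: state=(3.890, 4.044, 4.199)
continuing one RK4 step at a time; state shown every 10 steps (Δt=0.05):
t=0.050: state=(4.141, 5.365, 4.445)
t=0.100: state=(5.041, 7.356, 5.241)
t=0.150: state=(6.404, 9.487, 6.836)
t=0.200: state=(8.047, 11.423, 9.533)
t=0.250: state=(9.630, 12.394, 13.323)
t=0.300: state=(10.605, 11.547, 17.409)
t=0.350: state=(10.451, 8.875, 20.308)
t=0.400: state=(9.128, 5.606, 21.047)
t=0.450: state=(7.165, 3.069, 19.989)
t=0.500: state=(5.221, 1.669, 18.103)
t=0.550: state=(3.686, 1.121, 16.073)
t=0.600: state=(2.648, 1.037, 14.178)
t=0.650: state=(2.038, 1.168, 12.488)
t=0.700: state=(1.743, 1.404, 11.008)
t=0.750: state=(1.674, 1.716, 9.728)
t=0.800: state=(1.772, 2.116, 8.641)
t=0.850: state=(2.014, 2.637, 7.749)
t=0.900: state=(2.399, 3.320, 7.067)
t=0.950: state=(2.944, 4.214, 6.636)
t=1.000: state=(3.679, 5.361, 6.531)
t=1.050: state=(4.634, 6.774, 6.880)
t=1.100: state=(5.815, 8.383, 7.861)
t=1.150: state=(7.166, 9.946, 9.662)
t=1.200: state=(8.509, 10.988, 12.314)
t=1.250: state=(9.514, 10.917, 15.434)
t=1.300: state=(9.800, 9.472, 18.144)
t=1.350: state=(9.187, 7.136, 19.551)
t=1.360: state=(8.968, 6.646, 19.642)

(x, y, z) = (8.968, 6.646, 19.642)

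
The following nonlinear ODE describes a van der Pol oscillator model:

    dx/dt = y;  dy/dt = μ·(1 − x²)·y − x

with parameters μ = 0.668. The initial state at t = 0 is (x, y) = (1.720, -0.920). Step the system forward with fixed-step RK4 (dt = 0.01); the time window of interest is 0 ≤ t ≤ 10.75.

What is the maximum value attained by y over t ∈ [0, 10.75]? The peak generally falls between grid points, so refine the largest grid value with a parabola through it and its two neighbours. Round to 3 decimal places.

t=0.000: state=(1.720, -0.920)
step 1 (dt=0.01): k1=(-0.920, -0.516), k2=(-0.923, -0.518), k3=(-0.923, -0.518), k4=(-0.925, -0.520); state += dt/6·(k1+2k2+2k3+k4)
t=0.010: state=(1.711, -0.925)
t=0.020: state=(1.701, -0.930)
t=0.030: state=(1.692, -0.936)
continuing one RK4 step at a time; state shown every 50 steps (Δt=0.5):
t=0.500: state=(1.185, -1.248)
t=1.000: state=(0.432, -1.814)
t=1.500: state=(-0.647, -2.416)
t=2.000: state=(-1.706, -1.469)
t=2.500: state=(-2.028, 0.031)
t=3.000: state=(-1.833, 0.654)
t=3.500: state=(-1.415, 1.012)
t=4.000: state=(-0.803, 1.469)
t=4.500: state=(0.095, 2.145)
t=5.000: state=(1.242, 2.152)
t=5.500: state=(1.944, 0.580)
t=6.000: state=(1.946, -0.416)
t=6.500: state=(1.622, -0.842)
t=7.000: state=(1.109, -1.229)
t=7.500: state=(0.358, -1.816)
t=8.000: state=(-0.713, -2.364)
t=8.500: state=(-1.723, -1.350)
t=9.000: state=(-2.003, 0.075)
t=9.500: state=(-1.794, 0.673)
t=10.000: state=(-1.366, 1.038)
t=10.500: state=(-0.737, 1.515)
t=10.750: state=(-0.318, 1.847)
largest grid value and its neighbours: y(4.770)=2.36967, y(4.780)=2.36995, y(4.790)=2.36944
parabola through these three points peaks at t≈4.779 with y≈2.36996

max y = 2.370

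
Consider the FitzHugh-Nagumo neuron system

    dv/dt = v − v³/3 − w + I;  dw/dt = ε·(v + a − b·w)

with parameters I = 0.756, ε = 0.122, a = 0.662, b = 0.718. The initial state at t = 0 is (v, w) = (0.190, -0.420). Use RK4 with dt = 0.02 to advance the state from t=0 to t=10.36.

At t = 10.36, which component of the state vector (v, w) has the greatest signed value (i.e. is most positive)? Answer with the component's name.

t=0.000: state=(0.190, -0.420)
step 1 (dt=0.02): k1=(1.364, 0.141), k2=(1.375, 0.142), k3=(1.376, 0.142), k4=(1.387, 0.144); state += dt/6·(k1+2k2+2k3+k4)
t=0.020: state=(0.218, -0.417)
t=0.040: state=(0.245, -0.414)
t=0.060: state=(0.274, -0.411)
continuing one RK4 step at a time; state shown every 25 steps (Δt=0.5):
t=0.500: state=(0.997, -0.328)
t=1.000: state=(1.721, -0.191)
t=1.500: state=(1.979, -0.031)
t=2.000: state=(2.001, 0.129)
t=2.500: state=(1.965, 0.282)
t=3.000: state=(1.917, 0.425)
t=3.500: state=(1.866, 0.559)
t=4.000: state=(1.814, 0.684)
t=4.500: state=(1.762, 0.801)
t=5.000: state=(1.708, 0.910)
t=5.500: state=(1.654, 1.011)
t=6.000: state=(1.599, 1.104)
t=6.500: state=(1.542, 1.190)
t=7.000: state=(1.484, 1.269)
t=7.500: state=(1.424, 1.341)
t=8.000: state=(1.361, 1.406)
t=8.500: state=(1.294, 1.464)
t=9.000: state=(1.223, 1.516)
t=9.500: state=(1.146, 1.562)
t=10.000: state=(1.061, 1.600)
t=10.360: state=(0.992, 1.623)
compare at T: v=0.992, w=1.623

largest component: w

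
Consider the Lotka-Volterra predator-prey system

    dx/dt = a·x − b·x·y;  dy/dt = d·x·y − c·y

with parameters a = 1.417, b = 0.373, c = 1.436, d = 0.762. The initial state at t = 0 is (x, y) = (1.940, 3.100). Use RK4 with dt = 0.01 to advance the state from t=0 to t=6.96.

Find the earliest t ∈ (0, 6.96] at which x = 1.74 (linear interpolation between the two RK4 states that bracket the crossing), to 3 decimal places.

t = 2.280

t=0.000: state=(1.940, 3.100)
step 1 (dt=0.01): k1=(0.506, 0.131), k2=(0.506, 0.137), k3=(0.506, 0.137), k4=(0.506, 0.143); state += dt/6·(k1+2k2+2k3+k4)
t=0.010: state=(1.945, 3.101)
t=0.020: state=(1.950, 3.103)
t=0.030: state=(1.955, 3.104)
continuing one RK4 step at a time; state shown every 25 steps (Δt=0.25):
t=0.250: state=(2.065, 3.171)
t=0.500: state=(2.176, 3.318)
t=0.750: state=(2.254, 3.536)
t=1.000: state=(2.282, 3.807)
t=1.250: state=(2.249, 4.097)
t=1.500: state=(2.160, 4.359)
t=1.750: state=(2.031, 4.539)
t=2.000: state=(1.888, 4.605)
t=2.250: state=(1.754, 4.549)
t=2.270: state=(1.745, 4.539)
next step: t=2.280: state=(1.740, 4.534) — x has crossed 1.74
linear interpolation between t=2.270 (1.74477) and t=2.280 (1.73997) → t≈2.280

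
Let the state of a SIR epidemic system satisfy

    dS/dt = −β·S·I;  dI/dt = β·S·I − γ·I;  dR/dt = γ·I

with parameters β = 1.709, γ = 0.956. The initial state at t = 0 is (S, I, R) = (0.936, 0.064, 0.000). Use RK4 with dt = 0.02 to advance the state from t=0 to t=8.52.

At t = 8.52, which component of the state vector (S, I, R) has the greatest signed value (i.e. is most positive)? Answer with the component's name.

t=0.000: state=(0.936, 0.064, 0.000)
step 1 (dt=0.02): k1=(-0.102, 0.041, 0.061), k2=(-0.103, 0.041, 0.062), k3=(-0.103, 0.041, 0.062), k4=(-0.103, 0.041, 0.062); state += dt/6·(k1+2k2+2k3+k4)
t=0.020: state=(0.934, 0.065, 0.001)
t=0.040: state=(0.932, 0.066, 0.002)
t=0.060: state=(0.930, 0.066, 0.004)
continuing one RK4 step at a time; state shown every 25 steps (Δt=0.5):
t=0.500: state=(0.878, 0.086, 0.036)
t=1.000: state=(0.807, 0.110, 0.083)
t=1.500: state=(0.728, 0.131, 0.141)
t=2.000: state=(0.646, 0.147, 0.207)
t=2.500: state=(0.568, 0.153, 0.279)
t=3.000: state=(0.499, 0.149, 0.352)
t=3.500: state=(0.441, 0.138, 0.421)
t=4.000: state=(0.395, 0.122, 0.483)
t=4.500: state=(0.358, 0.105, 0.537)
t=5.000: state=(0.330, 0.087, 0.583)
t=5.500: state=(0.309, 0.071, 0.621)
t=6.000: state=(0.292, 0.057, 0.651)
t=6.500: state=(0.280, 0.045, 0.675)
t=7.000: state=(0.271, 0.035, 0.694)
t=7.500: state=(0.263, 0.027, 0.709)
t=8.000: state=(0.258, 0.021, 0.721)
t=8.500: state=(0.254, 0.016, 0.730)
t=8.520: state=(0.254, 0.016, 0.730)
compare at T: S=0.254, I=0.016, R=0.730

largest component: R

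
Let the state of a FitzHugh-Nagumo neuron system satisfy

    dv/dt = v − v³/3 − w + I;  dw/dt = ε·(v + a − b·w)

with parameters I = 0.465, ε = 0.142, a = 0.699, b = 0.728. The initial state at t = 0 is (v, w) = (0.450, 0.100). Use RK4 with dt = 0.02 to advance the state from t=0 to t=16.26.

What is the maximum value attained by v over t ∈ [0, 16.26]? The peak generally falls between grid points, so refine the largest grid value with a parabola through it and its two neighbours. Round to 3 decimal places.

max v = 1.652

t=0.000: state=(0.450, 0.100)
step 1 (dt=0.02): k1=(0.785, 0.153), k2=(0.789, 0.154), k3=(0.789, 0.154), k4=(0.794, 0.155); state += dt/6·(k1+2k2+2k3+k4)
t=0.020: state=(0.466, 0.103)
t=0.040: state=(0.482, 0.106)
t=0.060: state=(0.498, 0.109)
continuing one RK4 step at a time; state shown every 50 steps (Δt=1):
t=1.000: state=(1.317, 0.305)
t=2.000: state=(1.649, 0.578)
t=3.000: state=(1.588, 0.835)
t=4.000: state=(1.450, 1.053)
t=5.000: state=(1.282, 1.228)
t=6.000: state=(1.076, 1.361)
t=7.000: state=(0.789, 1.449)
t=8.000: state=(0.278, 1.476)
t=9.000: state=(-0.904, 1.392)
t=10.000: state=(-1.911, 1.142)
t=11.000: state=(-1.932, 0.861)
t=12.000: state=(-1.843, 0.616)
t=13.000: state=(-1.750, 0.408)
t=14.000: state=(-1.657, 0.232)
t=15.000: state=(-1.565, 0.087)
t=16.000: state=(-1.474, -0.033)
t=16.260: state=(-1.450, -0.060)
largest grid value and its neighbours: v(2.120)=1.65169, v(2.140)=1.65172, v(2.160)=1.65164
parabola through these three points peaks at t≈2.135 with v≈1.65172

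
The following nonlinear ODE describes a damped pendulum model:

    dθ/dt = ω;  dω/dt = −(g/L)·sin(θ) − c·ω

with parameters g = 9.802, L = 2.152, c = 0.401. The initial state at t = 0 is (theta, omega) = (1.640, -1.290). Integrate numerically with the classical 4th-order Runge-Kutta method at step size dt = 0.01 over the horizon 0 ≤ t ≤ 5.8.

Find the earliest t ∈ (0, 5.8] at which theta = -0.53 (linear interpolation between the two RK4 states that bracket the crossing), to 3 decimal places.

t=0.000: state=(1.640, -1.290)
step 1 (dt=0.01): k1=(-1.290, -4.027), k2=(-1.310, -4.021), k3=(-1.310, -4.021), k4=(-1.330, -4.014); state += dt/6·(k1+2k2+2k3+k4)
t=0.010: state=(1.627, -1.330)
t=0.020: state=(1.613, -1.370)
t=0.030: state=(1.599, -1.410)
continuing one RK4 step at a time; state shown every 20 steps (Δt=0.2):
t=0.200: state=(1.304, -2.058)
t=0.400: state=(0.827, -2.661)
t=0.600: state=(0.263, -2.905)
t=0.800: state=(-0.301, -2.657)
t=0.890: state=(-0.529, -2.400)
next step: t=0.900: state=(-0.553, -2.367) — theta has crossed -0.53
linear interpolation between t=0.890 (-0.52935) and t=0.900 (-0.55319) → t≈0.890

t = 0.890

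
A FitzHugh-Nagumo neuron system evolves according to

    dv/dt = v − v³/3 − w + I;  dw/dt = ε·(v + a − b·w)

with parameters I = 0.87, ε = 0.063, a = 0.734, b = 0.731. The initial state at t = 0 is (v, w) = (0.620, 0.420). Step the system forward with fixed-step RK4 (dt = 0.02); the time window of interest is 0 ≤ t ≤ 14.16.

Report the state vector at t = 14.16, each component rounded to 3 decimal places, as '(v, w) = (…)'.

(v, w) = (1.031, 1.652)

t=0.000: state=(0.620, 0.420)
step 1 (dt=0.02): k1=(0.991, 0.066), k2=(0.996, 0.067), k3=(0.996, 0.067), k4=(1.001, 0.067); state += dt/6·(k1+2k2+2k3+k4)
t=0.020: state=(0.640, 0.421)
t=0.040: state=(0.660, 0.423)
t=0.060: state=(0.680, 0.424)
continuing one RK4 step at a time; state shown every 25 steps (Δt=0.5):
t=0.500: state=(1.152, 0.461)
t=1.000: state=(1.582, 0.516)
t=1.500: state=(1.775, 0.580)
t=2.000: state=(1.824, 0.646)
t=2.500: state=(1.820, 0.711)
t=3.000: state=(1.800, 0.774)
t=3.500: state=(1.774, 0.835)
t=4.000: state=(1.747, 0.894)
t=4.500: state=(1.720, 0.950)
t=5.000: state=(1.692, 1.005)
t=5.500: state=(1.663, 1.057)
t=6.000: state=(1.634, 1.107)
t=6.500: state=(1.605, 1.155)
t=7.000: state=(1.576, 1.201)
t=7.500: state=(1.546, 1.245)
t=8.000: state=(1.515, 1.287)
t=8.500: state=(1.484, 1.328)
t=9.000: state=(1.452, 1.366)
t=9.500: state=(1.419, 1.402)
t=10.000: state=(1.386, 1.437)
t=10.500: state=(1.351, 1.470)
t=11.000: state=(1.315, 1.501)
t=11.500: state=(1.277, 1.530)
t=12.000: state=(1.238, 1.557)
t=12.500: state=(1.196, 1.582)
t=13.000: state=(1.151, 1.606)
t=13.500: state=(1.102, 1.627)
t=14.000: state=(1.049, 1.646)
t=14.160: state=(1.031, 1.652)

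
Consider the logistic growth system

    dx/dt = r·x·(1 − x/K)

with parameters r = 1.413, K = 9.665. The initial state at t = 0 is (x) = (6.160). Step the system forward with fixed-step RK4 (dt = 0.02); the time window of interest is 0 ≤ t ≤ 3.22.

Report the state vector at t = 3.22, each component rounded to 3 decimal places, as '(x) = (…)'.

(x) = (9.607)

t=0.000: state=(6.160)
step 1 (dt=0.02): k1=(3.157), k2=(3.144), k3=(3.144), k4=(3.132); state += dt/6·(k1+2k2+2k3+k4)
t=0.020: state=(6.223)
t=0.040: state=(6.285)
t=0.060: state=(6.347)
continuing one RK4 step at a time; state shown every 10 steps (Δt=0.2):
t=0.200: state=(6.764)
t=0.400: state=(7.304)
t=0.600: state=(7.771)
t=0.800: state=(8.165)
t=1.000: state=(8.489)
t=1.200: state=(8.751)
t=1.400: state=(8.960)
t=1.600: state=(9.124)
t=1.800: state=(9.251)
t=2.000: state=(9.350)
t=2.200: state=(9.425)
t=2.400: state=(9.483)
t=2.600: state=(9.527)
t=2.800: state=(9.561)
t=3.000: state=(9.586)
t=3.200: state=(9.606)
t=3.220: state=(9.607)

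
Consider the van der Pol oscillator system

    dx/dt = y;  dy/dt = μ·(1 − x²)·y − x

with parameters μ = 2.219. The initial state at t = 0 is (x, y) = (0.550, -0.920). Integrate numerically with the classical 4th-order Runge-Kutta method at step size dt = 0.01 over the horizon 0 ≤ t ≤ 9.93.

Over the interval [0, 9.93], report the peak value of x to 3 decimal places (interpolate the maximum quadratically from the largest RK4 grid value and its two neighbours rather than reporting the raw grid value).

max x = 2.021

t=0.000: state=(0.550, -0.920)
step 1 (dt=0.01): k1=(-0.920, -1.974), k2=(-0.930, -1.995), k3=(-0.930, -1.995), k4=(-0.940, -2.017); state += dt/6·(k1+2k2+2k3+k4)
t=0.010: state=(0.541, -0.940)
t=0.020: state=(0.531, -0.960)
t=0.030: state=(0.521, -0.981)
continuing one RK4 step at a time; state shown every 50 steps (Δt=0.5):
t=0.500: state=(-0.286, -2.739)
t=1.000: state=(-1.746, -1.524)
t=1.500: state=(-1.901, 0.219)
t=2.000: state=(-1.749, 0.351)
t=2.500: state=(-1.555, 0.431)
t=3.000: state=(-1.308, 0.573)
t=3.500: state=(-0.950, 0.918)
t=4.000: state=(-0.252, 2.170)
t=4.500: state=(1.444, 3.434)
t=5.000: state=(2.019, -0.089)
t=5.500: state=(1.897, -0.308)
t=6.000: state=(1.730, -0.363)
t=6.500: state=(1.530, -0.444)
t=7.000: state=(1.274, -0.597)
t=7.500: state=(0.895, -0.989)
t=8.000: state=(0.118, -2.468)
t=8.500: state=(-1.625, -2.801)
t=9.000: state=(-2.012, 0.156)
t=9.500: state=(-1.879, 0.314)
t=9.930: state=(-1.734, 0.362)
largest grid value and its neighbours: x(4.940)=2.02113, x(4.950)=2.02119, x(4.960)=2.02105
parabola through these three points peaks at t≈4.948 with x≈2.02120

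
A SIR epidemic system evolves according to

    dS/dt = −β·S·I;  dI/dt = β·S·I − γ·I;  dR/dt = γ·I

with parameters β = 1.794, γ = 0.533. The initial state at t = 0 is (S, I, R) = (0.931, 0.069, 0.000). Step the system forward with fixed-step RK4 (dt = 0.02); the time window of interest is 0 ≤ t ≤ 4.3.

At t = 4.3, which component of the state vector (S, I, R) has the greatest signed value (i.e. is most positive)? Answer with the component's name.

t=0.000: state=(0.931, 0.069, 0.000)
step 1 (dt=0.02): k1=(-0.115, 0.078, 0.037), k2=(-0.116, 0.079, 0.037), k3=(-0.116, 0.079, 0.037), k4=(-0.118, 0.080, 0.038); state += dt/6·(k1+2k2+2k3+k4)
t=0.020: state=(0.929, 0.071, 0.001)
t=0.040: state=(0.926, 0.072, 0.002)
t=0.060: state=(0.924, 0.074, 0.002)
continuing one RK4 step at a time; state shown every 10 steps (Δt=0.2):
t=0.200: state=(0.906, 0.086, 0.008)
t=0.400: state=(0.875, 0.107, 0.019)
t=0.600: state=(0.838, 0.130, 0.031)
t=0.800: state=(0.796, 0.157, 0.046)
t=1.000: state=(0.749, 0.187, 0.065)
t=1.200: state=(0.696, 0.217, 0.086)
t=1.400: state=(0.641, 0.248, 0.111)
t=1.600: state=(0.583, 0.278, 0.139)
t=1.800: state=(0.525, 0.305, 0.170)
t=2.000: state=(0.469, 0.327, 0.204)
t=2.200: state=(0.415, 0.345, 0.240)
t=2.400: state=(0.366, 0.357, 0.277)
t=2.600: state=(0.322, 0.363, 0.316)
t=2.800: state=(0.282, 0.363, 0.354)
t=3.000: state=(0.248, 0.359, 0.393)
t=3.200: state=(0.218, 0.351, 0.431)
t=3.400: state=(0.193, 0.339, 0.468)
t=3.600: state=(0.171, 0.326, 0.503)
t=3.800: state=(0.153, 0.310, 0.537)
t=4.000: state=(0.137, 0.294, 0.569)
t=4.200: state=(0.124, 0.277, 0.600)
t=4.300: state=(0.118, 0.268, 0.614)
compare at T: S=0.118, I=0.268, R=0.614

largest component: R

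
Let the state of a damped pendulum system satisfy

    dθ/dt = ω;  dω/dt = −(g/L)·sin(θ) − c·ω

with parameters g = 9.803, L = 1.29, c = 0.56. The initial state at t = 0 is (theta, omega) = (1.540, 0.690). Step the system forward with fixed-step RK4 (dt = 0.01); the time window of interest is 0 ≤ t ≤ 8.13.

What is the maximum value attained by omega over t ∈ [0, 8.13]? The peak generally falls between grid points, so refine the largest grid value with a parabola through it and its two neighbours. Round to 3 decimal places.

t=0.000: state=(1.540, 0.690)
step 1 (dt=0.01): k1=(0.690, -7.982), k2=(0.650, -7.960), k3=(0.650, -7.960), k4=(0.610, -7.939); state += dt/6·(k1+2k2+2k3+k4)
t=0.010: state=(1.547, 0.610)
t=0.020: state=(1.552, 0.531)
t=0.030: state=(1.557, 0.452)
continuing one RK4 step at a time; state shown every 50 steps (Δt=0.5):
t=0.500: state=(0.981, -2.686)
t=1.000: state=(-0.552, -2.533)
t=1.500: state=(-1.014, 0.720)
t=2.000: state=(-0.102, 2.365)
t=2.500: state=(0.716, 0.510)
t=3.000: state=(0.385, -1.557)
t=3.500: state=(-0.383, -1.046)
t=4.000: state=(-0.439, 0.767)
t=4.500: state=(0.121, 1.097)
t=5.000: state=(0.375, -0.176)
t=5.500: state=(0.046, -0.896)
t=6.000: state=(-0.267, -0.189)
t=6.500: state=(-0.130, 0.610)
t=7.000: state=(0.156, 0.360)
t=7.500: state=(0.153, -0.334)
t=8.000: state=(-0.064, -0.389)
t=8.130: state=(-0.108, -0.279)
largest grid value and its neighbours: omega(1.960)=2.37307, omega(1.970)=2.37379, omega(1.980)=2.37273
parabola through these three points peaks at t≈1.969 with omega≈2.37379

max omega = 2.374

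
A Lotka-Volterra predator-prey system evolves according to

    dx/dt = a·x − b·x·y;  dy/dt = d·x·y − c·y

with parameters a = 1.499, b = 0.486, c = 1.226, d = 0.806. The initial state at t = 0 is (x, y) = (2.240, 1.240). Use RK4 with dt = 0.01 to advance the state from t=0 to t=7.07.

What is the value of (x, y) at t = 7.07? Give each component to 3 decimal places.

(x, y) = (0.694, 5.367)

t=0.000: state=(2.240, 1.240)
step 1 (dt=0.01): k1=(2.008, 0.719), k2=(2.013, 0.731), k3=(2.013, 0.731), k4=(2.018, 0.743); state += dt/6·(k1+2k2+2k3+k4)
t=0.010: state=(2.260, 1.247)
t=0.020: state=(2.280, 1.255)
t=0.030: state=(2.301, 1.263)
continuing one RK4 step at a time; state shown every 25 steps (Δt=0.25):
t=0.250: state=(2.763, 1.510)
t=0.500: state=(3.250, 2.041)
t=0.750: state=(3.501, 2.984)
t=1.000: state=(3.267, 4.384)
t=1.250: state=(2.546, 5.829)
t=1.500: state=(1.726, 6.585)
t=1.750: state=(1.130, 6.432)
t=2.000: state=(0.783, 5.720)
t=2.250: state=(0.600, 4.829)
t=2.500: state=(0.511, 3.970)
t=2.750: state=(0.481, 3.227)
t=3.000: state=(0.491, 2.618)
t=3.250: state=(0.536, 2.136)
t=3.500: state=(0.616, 1.764)
t=3.750: state=(0.736, 1.487)
t=4.000: state=(0.905, 1.290)
t=4.250: state=(1.135, 1.165)
t=4.500: state=(1.439, 1.110)
t=4.750: state=(1.828, 1.133)
t=5.000: state=(2.302, 1.263)
t=5.250: state=(2.827, 1.558)
t=5.500: state=(3.298, 2.131)
t=5.750: state=(3.502, 3.133)
t=6.000: state=(3.200, 4.573)
t=6.250: state=(2.442, 5.971)
t=6.500: state=(1.638, 6.611)
t=6.750: state=(1.075, 6.366)
t=7.000: state=(0.753, 5.614)
t=7.070: state=(0.694, 5.367)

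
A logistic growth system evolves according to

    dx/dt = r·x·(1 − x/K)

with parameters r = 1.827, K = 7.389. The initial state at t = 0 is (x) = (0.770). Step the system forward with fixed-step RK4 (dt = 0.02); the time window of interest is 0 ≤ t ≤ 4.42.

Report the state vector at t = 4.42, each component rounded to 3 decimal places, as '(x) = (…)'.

t=0.000: state=(0.770)
step 1 (dt=0.02): k1=(1.260), k2=(1.278), k3=(1.279), k4=(1.297); state += dt/6·(k1+2k2+2k3+k4)
t=0.020: state=(0.796)
t=0.040: state=(0.822)
t=0.060: state=(0.849)
continuing one RK4 step at a time; state shown every 10 steps (Δt=0.2):
t=0.200: state=(1.061)
t=0.400: state=(1.438)
t=0.600: state=(1.908)
t=0.800: state=(2.469)
t=1.000: state=(3.101)
t=1.200: state=(3.770)
t=1.400: state=(4.435)
t=1.600: state=(5.054)
t=1.800: state=(5.595)
t=2.000: state=(6.044)
t=2.200: state=(6.401)
t=2.400: state=(6.674)
t=2.600: state=(6.878)
t=2.800: state=(7.026)
t=3.000: state=(7.134)
t=3.200: state=(7.210)
t=3.400: state=(7.264)
t=3.600: state=(7.302)
t=3.800: state=(7.328)
t=4.000: state=(7.347)
t=4.200: state=(7.360)
t=4.400: state=(7.369)
t=4.420: state=(7.369)

(x) = (7.369)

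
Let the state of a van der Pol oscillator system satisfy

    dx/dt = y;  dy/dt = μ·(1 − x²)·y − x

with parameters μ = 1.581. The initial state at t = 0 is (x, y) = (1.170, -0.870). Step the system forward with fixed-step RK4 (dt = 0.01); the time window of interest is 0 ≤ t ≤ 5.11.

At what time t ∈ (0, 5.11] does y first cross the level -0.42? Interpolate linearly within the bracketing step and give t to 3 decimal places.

t=0.000: state=(1.170, -0.870)
step 1 (dt=0.01): k1=(-0.870, -0.663), k2=(-0.873, -0.670), k3=(-0.873, -0.670), k4=(-0.877, -0.678); state += dt/6·(k1+2k2+2k3+k4)
t=0.010: state=(1.161, -0.877)
t=0.020: state=(1.152, -0.884)
t=0.030: state=(1.144, -0.891)
continuing one RK4 step at a time; state shown every 20 steps (Δt=0.2):
t=0.200: state=(0.980, -1.038)
t=0.400: state=(0.748, -1.303)
t=0.600: state=(0.449, -1.724)
t=0.800: state=(0.044, -2.369)
t=1.000: state=(-0.508, -3.128)
t=1.200: state=(-1.165, -3.236)
t=1.400: state=(-1.707, -2.015)
t=1.600: state=(-1.965, -0.671)
t=1.650: state=(-1.993, -0.445)
next step: t=1.660: state=(-1.997, -0.405) — y has crossed -0.42
linear interpolation between t=1.650 (-0.44456) and t=1.660 (-0.40461) → t≈1.656

t = 1.656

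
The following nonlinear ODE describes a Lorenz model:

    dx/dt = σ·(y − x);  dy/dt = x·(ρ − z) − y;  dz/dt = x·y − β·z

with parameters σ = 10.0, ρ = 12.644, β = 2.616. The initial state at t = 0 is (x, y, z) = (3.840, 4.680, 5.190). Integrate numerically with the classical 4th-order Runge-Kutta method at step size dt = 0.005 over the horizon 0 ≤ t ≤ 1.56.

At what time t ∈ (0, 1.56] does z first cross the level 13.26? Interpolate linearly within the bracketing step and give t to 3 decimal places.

t=0.000: state=(3.840, 4.680, 5.190)
step 1 (dt=0.005): k1=(8.400, 23.943, 4.394), k2=(8.789, 23.998, 4.695), k3=(8.780, 24.002, 4.698), k4=(9.161, 24.059, 5.004); state += dt/6·(k1+2k2+2k3+k4)
t=0.005: state=(3.884, 4.800, 5.213)
t=0.010: state=(3.932, 4.921, 5.240)
t=0.015: state=(3.983, 5.042, 5.270)
continuing one RK4 step at a time; state shown every 20 steps (Δt=0.1):
t=0.100: state=(5.288, 7.203, 6.393)
t=0.200: state=(7.354, 9.339, 9.669)
t=0.275: state=(8.492, 9.351, 13.136)
next step: t=0.280: state=(8.532, 9.279, 13.359) — z has crossed 13.26
linear interpolation between t=0.275 (13.13624) and t=0.280 (13.35946) → t≈0.278

t = 0.278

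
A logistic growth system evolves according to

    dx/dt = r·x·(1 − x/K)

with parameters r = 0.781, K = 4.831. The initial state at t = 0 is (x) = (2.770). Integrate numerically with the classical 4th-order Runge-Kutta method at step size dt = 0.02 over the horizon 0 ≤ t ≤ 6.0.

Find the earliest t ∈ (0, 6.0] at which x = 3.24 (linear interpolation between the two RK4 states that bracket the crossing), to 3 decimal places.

t = 0.532

t=0.000: state=(2.770)
step 1 (dt=0.02): k1=(0.923), k2=(0.922), k3=(0.922), k4=(0.921); state += dt/6·(k1+2k2+2k3+k4)
t=0.020: state=(2.788)
t=0.040: state=(2.807)
t=0.060: state=(2.825)
continuing one RK4 step at a time; state shown every 10 steps (Δt=0.2):
t=0.200: state=(2.952)
t=0.400: state=(3.128)
t=0.520: state=(3.230)
next step: t=0.540: state=(3.247) — x has crossed 3.24
linear interpolation between t=0.520 (3.22992) and t=0.540 (3.24659) → t≈0.532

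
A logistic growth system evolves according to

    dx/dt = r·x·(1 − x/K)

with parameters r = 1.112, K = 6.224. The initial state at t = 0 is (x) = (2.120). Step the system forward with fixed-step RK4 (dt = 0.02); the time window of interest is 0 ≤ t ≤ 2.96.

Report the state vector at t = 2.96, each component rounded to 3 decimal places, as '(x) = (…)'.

(x) = (5.806)

t=0.000: state=(2.120)
step 1 (dt=0.02): k1=(1.554), k2=(1.560), k3=(1.560), k4=(1.565); state += dt/6·(k1+2k2+2k3+k4)
t=0.020: state=(2.151)
t=0.040: state=(2.183)
t=0.060: state=(2.214)
continuing one RK4 step at a time; state shown every 5 steps (Δt=0.1):
t=0.100: state=(2.278)
t=0.200: state=(2.441)
t=0.300: state=(2.608)
t=0.400: state=(2.778)
t=0.500: state=(2.949)
t=0.600: state=(3.122)
t=0.700: state=(3.295)
t=0.800: state=(3.467)
t=0.900: state=(3.636)
t=1.000: state=(3.803)
t=1.100: state=(3.965)
t=1.200: state=(4.123)
t=1.300: state=(4.274)
t=1.400: state=(4.420)
t=1.500: state=(4.559)
t=1.600: state=(4.691)
t=1.700: state=(4.816)
t=1.800: state=(4.934)
t=1.900: state=(5.044)
t=2.000: state=(5.146)
t=2.100: state=(5.242)
t=2.200: state=(5.330)
t=2.300: state=(5.412)
t=2.400: state=(5.487)
t=2.500: state=(5.557)
t=2.600: state=(5.620)
t=2.700: state=(5.678)
t=2.800: state=(5.731)
t=2.900: state=(5.779)
t=2.960: state=(5.806)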